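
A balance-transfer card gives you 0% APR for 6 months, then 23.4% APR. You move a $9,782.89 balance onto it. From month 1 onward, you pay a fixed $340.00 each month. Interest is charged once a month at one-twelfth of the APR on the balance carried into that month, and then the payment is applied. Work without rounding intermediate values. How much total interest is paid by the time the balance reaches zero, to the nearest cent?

Promo months 1–6 at r₀ = 0%/12 = 0; months 7+ at r₁ = 23.4%/12 = 0.0195.
After month 6 (no interest yet): B = $9,782.89 − 6·$340.00 = $7,742.89.
Then at r₁ with $340.00/mo: n₂ = −ln(1 − r₁·B/P)/ln(1+r₁) ≈ 30.40 → 31 more payments.
Total paid = 36·$340.00 + $137.36 = $12,377.36; interest = $12,377.36 − $9,782.89 = $2,594.47.

$2,594.47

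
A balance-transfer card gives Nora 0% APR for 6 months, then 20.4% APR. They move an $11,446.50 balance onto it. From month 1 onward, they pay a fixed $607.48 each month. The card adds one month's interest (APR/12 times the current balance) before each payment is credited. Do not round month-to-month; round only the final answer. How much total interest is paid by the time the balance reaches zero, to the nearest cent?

Promo months 1–6 at r₀ = 0%/12 = 0; months 7+ at r₁ = 20.4%/12 = 0.017.
After month 6 (no interest yet): B = $11,446.50 − 6·$607.48 = $7,801.62.
Then at r₁ with $607.48/mo: n₂ = −ln(1 − r₁·B/P)/ln(1+r₁) ≈ 14.61 → 15 more payments.
Total paid = 20·$607.48 + $372.95 = $12,522.55; interest = $12,522.55 − $11,446.50 = $1,076.05.

$1,076.05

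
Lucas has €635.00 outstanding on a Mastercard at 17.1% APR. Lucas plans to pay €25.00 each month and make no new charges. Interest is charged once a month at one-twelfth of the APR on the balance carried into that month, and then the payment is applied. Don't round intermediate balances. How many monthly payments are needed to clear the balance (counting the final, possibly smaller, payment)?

32 payments

Monthly rate r = 17.1%/12 = 1.425% = 0.01425.
Recurrence: B ← B·(1+r) − €25.00.
Month 1: interest €9.05; balance after payment €619.05.
Month 2: interest €8.82; balance after payment €602.87.
Closed form: n = −ln(1 − rB₀/P)/ln(1+r) = −ln(0.63805)/ln(1.01425) ≈ 31.757, so the balance reaches zero during payment 32.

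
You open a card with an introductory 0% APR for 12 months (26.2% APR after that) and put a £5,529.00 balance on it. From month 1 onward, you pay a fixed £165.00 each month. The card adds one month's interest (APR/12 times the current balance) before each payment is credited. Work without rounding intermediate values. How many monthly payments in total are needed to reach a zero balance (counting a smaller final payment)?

42 months

Promo months 1–12 at r₀ = 0%/12 = 0; months 13+ at r₁ = 26.2%/12 = 0.0218333.
After month 12 (no interest yet): B = £5,529.00 − 12·£165.00 = £3,549.00.
Then at r₁ with £165.00/mo: n₂ = −ln(1 − r₁·B/P)/ln(1+r₁) ≈ 29.36 → 30 more payments.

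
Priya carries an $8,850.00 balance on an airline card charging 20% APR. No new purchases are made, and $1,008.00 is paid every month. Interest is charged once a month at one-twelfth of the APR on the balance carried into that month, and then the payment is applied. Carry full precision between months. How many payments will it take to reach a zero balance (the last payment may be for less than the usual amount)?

10 months

Monthly rate r = 20%/12 = 1.66667% = 0.0166667.
Recurrence: B ← B·(1+r) − $1,008.00.
Month 1: interest $147.50; balance after payment $7,989.50.
Month 2: interest $133.16; balance after payment $7,114.66.
Closed form: n = −ln(1 − rB₀/P)/ln(1+r) = −ln(0.85367)/ln(1.01667) ≈ 9.571, so the balance reaches zero during payment 10.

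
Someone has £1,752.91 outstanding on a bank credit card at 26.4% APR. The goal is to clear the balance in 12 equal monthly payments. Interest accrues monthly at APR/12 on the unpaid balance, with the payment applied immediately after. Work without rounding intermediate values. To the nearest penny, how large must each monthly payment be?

Monthly rate r = 26.4%/12 = 2.2% = 0.022.
Level-payment amortization: P = B₀·r / (1 − (1+r)^(−n)) = 1752.91·0.022 / (1 − 1.022^(−12)).
Denominator 1 − (1+r)^(−12) = 0.229825296.
P = 38.564 / 0.229825296 ≈ 167.80.

£167.80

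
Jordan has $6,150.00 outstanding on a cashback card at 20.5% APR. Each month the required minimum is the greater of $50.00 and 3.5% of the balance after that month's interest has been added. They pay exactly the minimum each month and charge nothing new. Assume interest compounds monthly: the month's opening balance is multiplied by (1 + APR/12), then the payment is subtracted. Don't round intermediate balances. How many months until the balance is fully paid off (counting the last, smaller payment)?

118 months

Monthly rate r = 20.5%/12 = 1.70833% = 0.0170833.
While 3.5% of the post-interest balance exceeds $50.00, each month B ← (B·(1+r))·(1 − 0.035), i.e. B shrinks by the factor (1+r)·0.965 = 0.98149.
This holds for months 1–80. Entering month 81 the balance is $1,379.06; 3.5% of the post-interest balance is now below $50.00, so the flat $50.00 minimum applies from here.
From month 81 a fixed $50.00 at rate r clears $1,379.06 in 38 more payments. Total: 80 + 38 = 118 months.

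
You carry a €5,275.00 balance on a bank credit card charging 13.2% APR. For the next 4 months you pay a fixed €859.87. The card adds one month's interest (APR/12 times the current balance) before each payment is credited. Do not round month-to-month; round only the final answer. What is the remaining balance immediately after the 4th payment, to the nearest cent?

Monthly rate r = 13.2%/12 = 1.1% = 0.011.
Each month: B ← B·(1+r) − €859.87.
Month 1: interest €58.02; balance after payment €4,473.15.
Month 2: interest €49.20; balance after payment €3,662.49.
Month 3: interest €40.29; balance after payment €2,842.91.
Month 4: interest €31.27; balance after payment €2,014.31.

€2,014.31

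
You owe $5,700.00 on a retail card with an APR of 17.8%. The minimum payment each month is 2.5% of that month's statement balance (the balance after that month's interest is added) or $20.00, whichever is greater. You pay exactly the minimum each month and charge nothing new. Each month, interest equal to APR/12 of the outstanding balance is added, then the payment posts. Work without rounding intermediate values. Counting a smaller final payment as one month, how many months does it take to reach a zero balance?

247 months

Monthly rate r = 17.8%/12 = 1.48333% = 0.0148333.
While 2.5% of the post-interest balance exceeds $20.00, each month B ← (B·(1+r))·(1 − 0.025), i.e. B shrinks by the factor (1+r)·0.975 = 0.98946.
This holds for months 1–187. Entering month 188 the balance is $786.23; 2.5% of the post-interest balance is now below $20.00, so the flat $20.00 minimum applies from here.
From month 188 a fixed $20.00 at rate r clears $786.23 in 60 more payments. Total: 187 + 60 = 247 months.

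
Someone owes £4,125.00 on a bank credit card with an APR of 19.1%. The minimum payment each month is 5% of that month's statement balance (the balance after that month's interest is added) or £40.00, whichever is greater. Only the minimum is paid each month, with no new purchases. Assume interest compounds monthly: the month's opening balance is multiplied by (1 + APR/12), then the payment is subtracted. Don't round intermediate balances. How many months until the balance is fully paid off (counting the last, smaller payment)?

Monthly rate r = 19.1%/12 = 1.59167% = 0.0159167.
While 5% of the post-interest balance exceeds £40.00, each month B ← (B·(1+r))·(1 − 0.05), i.e. B shrinks by the factor (1+r)·0.95 = 0.96512.
This holds for months 1–47. Entering month 48 the balance is £777.61; 5% of the post-interest balance is now below £40.00, so the flat £40.00 minimum applies from here.
From month 48 a fixed £40.00 at rate r clears £777.61 in 24 more payments. Total: 47 + 24 = 71 months.

71 months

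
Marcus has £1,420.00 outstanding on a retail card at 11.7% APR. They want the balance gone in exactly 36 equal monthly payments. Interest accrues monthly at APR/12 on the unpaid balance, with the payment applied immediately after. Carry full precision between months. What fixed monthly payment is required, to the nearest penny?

£46.96

Monthly rate r = 11.7%/12 = 0.975% = 0.00975.
Level-payment amortization: P = B₀·r / (1 − (1+r)^(−n)) = 1420.00·0.00975 / (1 − 1.00975^(−36)).
Denominator 1 − (1+r)^(−36) = 0.294818397.
P = 13.845 / 0.294818397 ≈ 46.96.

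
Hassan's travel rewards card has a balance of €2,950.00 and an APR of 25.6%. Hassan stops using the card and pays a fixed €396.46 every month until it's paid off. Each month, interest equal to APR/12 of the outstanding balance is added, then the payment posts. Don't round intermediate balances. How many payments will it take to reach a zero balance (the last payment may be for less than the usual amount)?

9 payments

Monthly rate r = 25.6%/12 = 2.13333% = 0.0213333.
Recurrence: B ← B·(1+r) − €396.46.
Month 1: interest €62.93; balance after payment €2,616.47.
Month 2: interest €55.82; balance after payment €2,275.83.
Closed form: n = −ln(1 − rB₀/P)/ln(1+r) = −ln(0.84126)/ln(1.02133) ≈ 8.189, so the balance reaches zero during payment 9.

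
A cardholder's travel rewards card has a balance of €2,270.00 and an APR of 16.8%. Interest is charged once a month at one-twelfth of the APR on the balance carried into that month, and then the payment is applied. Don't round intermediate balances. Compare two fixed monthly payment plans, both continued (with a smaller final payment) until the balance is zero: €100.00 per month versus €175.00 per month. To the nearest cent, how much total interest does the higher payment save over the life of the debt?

Monthly rate r = 16.8%/12 = 1.4% = 0.014.
At €100.00/mo: n = ⌈−ln(1 − rB₀/P)/ln(1+r)⌉ = 28 payments (last €50.91); total interest = total paid − €2,270.00 = €480.91.
At €175.00/mo: 15 payments (last €72.84); total interest €252.84.
Interest saved = €480.91 − €252.84 = €228.07.

€228.07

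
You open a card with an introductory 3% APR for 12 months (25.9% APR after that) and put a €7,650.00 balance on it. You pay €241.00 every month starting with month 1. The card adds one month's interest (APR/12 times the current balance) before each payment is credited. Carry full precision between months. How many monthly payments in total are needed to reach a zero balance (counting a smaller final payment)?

40 months

Promo months 1–12 at r₀ = 3%/12 = 0.0025; months 13+ at r₁ = 25.9%/12 = 0.0215833.
After month 12: iterate B ← B·(1+r₀) − €241.00 for 12 months → €4,950.58.
Then at r₁ with €241.00/mo: n₂ = −ln(1 − r₁·B/P)/ln(1+r₁) ≈ 27.44 → 28 more payments.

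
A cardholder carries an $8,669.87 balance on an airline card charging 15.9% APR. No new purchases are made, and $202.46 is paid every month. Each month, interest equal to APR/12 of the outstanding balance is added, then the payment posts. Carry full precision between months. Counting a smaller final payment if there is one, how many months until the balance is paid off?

64 months

Monthly rate r = 15.9%/12 = 1.325% = 0.01325.
Recurrence: B ← B·(1+r) − $202.46.
Month 1: interest $114.88; balance after payment $8,582.29.
Month 2: interest $113.72; balance after payment $8,493.54.
Closed form: n = −ln(1 − rB₀/P)/ln(1+r) = −ln(0.4326)/ln(1.01325) ≈ 63.659, so the balance reaches zero during payment 64.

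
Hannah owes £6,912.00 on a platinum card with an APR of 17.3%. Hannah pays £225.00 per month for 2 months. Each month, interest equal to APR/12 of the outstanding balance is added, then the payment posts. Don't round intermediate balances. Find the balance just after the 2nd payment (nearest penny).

£6,659.49

Monthly rate r = 17.3%/12 = 1.44167% = 0.0144167.
Each month: B ← B·(1+r) − £225.00.
Month 1: interest £99.65; balance after payment £6,786.65.
Month 2: interest £97.84; balance after payment £6,659.49.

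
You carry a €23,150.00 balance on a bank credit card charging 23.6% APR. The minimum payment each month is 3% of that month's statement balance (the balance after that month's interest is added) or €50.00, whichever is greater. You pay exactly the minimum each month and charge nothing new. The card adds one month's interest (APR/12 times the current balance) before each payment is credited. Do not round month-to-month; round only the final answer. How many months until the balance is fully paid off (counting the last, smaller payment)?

Monthly rate r = 23.6%/12 = 1.96667% = 0.0196667.
While 3% of the post-interest balance exceeds €50.00, each month B ← (B·(1+r))·(1 − 0.03), i.e. B shrinks by the factor (1+r)·0.97 = 0.98908.
This holds for months 1–242. Entering month 243 the balance is €1,622.56; 3% of the post-interest balance is now below €50.00, so the flat €50.00 minimum applies from here.
From month 243 a fixed €50.00 at rate r clears €1,622.56 in 53 more payments. Total: 242 + 53 = 295 months.

295 months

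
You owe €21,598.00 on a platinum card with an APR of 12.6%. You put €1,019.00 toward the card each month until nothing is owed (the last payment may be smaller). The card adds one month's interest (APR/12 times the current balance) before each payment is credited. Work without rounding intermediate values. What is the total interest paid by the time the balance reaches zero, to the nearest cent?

€2,960.96

Monthly rate r = 12.6%/12 = 1.05% = 0.0105.
Payoff takes n = ⌈−ln(1 − rB₀/P)/ln(1+r)⌉ = ⌈24.101⌉ = 25 payments; the last is €102.96.
Total paid = 24·€1,019.00 + €102.96 = €24,558.96.
Total interest = total paid − principal = €24,558.96 − €21,598.00 = €2,960.96.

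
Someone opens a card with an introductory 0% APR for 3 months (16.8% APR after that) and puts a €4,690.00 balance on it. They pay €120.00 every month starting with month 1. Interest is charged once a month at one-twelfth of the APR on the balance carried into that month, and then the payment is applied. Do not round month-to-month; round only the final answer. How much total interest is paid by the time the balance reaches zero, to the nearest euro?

€1,743

Promo months 1–3 at r₀ = 0%/12 = 0; months 4+ at r₁ = 16.8%/12 = 0.014.
After month 3 (no interest yet): B = €4,690.00 − 3·€120.00 = €4,330.00.
Then at r₁ with €120.00/mo: n₂ = −ln(1 − r₁·B/P)/ln(1+r₁) ≈ 50.60 → 51 more payments.
Total paid = 53·€120.00 + €72.61 = €6,432.61; interest = €6,432.61 − €4,690.00 = €1,742.61.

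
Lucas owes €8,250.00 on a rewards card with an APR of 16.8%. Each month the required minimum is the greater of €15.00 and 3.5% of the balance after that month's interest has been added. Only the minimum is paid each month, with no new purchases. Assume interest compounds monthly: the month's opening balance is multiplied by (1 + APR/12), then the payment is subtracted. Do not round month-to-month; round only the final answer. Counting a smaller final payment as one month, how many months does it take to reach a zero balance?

173 months

Monthly rate r = 16.8%/12 = 1.4% = 0.014.
While 3.5% of the post-interest balance exceeds €15.00, each month B ← (B·(1+r))·(1 − 0.035), i.e. B shrinks by the factor (1+r)·0.965 = 0.97851.
This holds for months 1–137. Entering month 138 the balance is €420.63; 3.5% of the post-interest balance is now below €15.00, so the flat €15.00 minimum applies from here.
From month 138 a fixed €15.00 at rate r clears €420.63 in 36 more payments. Total: 137 + 36 = 173 months.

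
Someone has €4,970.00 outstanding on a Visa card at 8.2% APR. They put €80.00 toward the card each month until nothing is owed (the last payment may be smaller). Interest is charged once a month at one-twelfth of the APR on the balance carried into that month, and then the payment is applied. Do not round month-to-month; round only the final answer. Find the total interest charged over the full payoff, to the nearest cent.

Monthly rate r = 8.2%/12 = 0.683333% = 0.00683333.
Payoff takes n = ⌈−ln(1 − rB₀/P)/ln(1+r)⌉ = ⌈81.137⌉ = 82 payments; the last is €11.01.
Total paid = 81·€80.00 + €11.01 = €6,491.01.
Total interest = total paid − principal = €6,491.01 − €4,970.00 = €1,521.01.

€1,521.01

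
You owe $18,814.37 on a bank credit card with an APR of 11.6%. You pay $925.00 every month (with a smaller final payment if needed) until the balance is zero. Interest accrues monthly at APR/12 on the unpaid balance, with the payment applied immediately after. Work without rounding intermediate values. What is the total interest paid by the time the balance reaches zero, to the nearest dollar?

$2,236

Monthly rate r = 11.6%/12 = 0.966667% = 0.00966667.
Payoff takes n = ⌈−ln(1 − rB₀/P)/ln(1+r)⌉ = ⌈22.757⌉ = 23 payments; the last is $700.84.
Total paid = 22·$925.00 + $700.84 = $21,050.84.
Total interest = total paid − principal = $21,050.84 − $18,814.37 = $2,236.47.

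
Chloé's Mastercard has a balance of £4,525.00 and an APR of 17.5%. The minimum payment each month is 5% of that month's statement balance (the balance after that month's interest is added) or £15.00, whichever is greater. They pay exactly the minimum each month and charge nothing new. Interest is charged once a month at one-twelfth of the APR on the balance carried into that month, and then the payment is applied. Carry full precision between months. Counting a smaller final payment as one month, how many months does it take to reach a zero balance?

98 months

Monthly rate r = 17.5%/12 = 1.45833% = 0.0145833.
While 5% of the post-interest balance exceeds £15.00, each month B ← (B·(1+r))·(1 − 0.05), i.e. B shrinks by the factor (1+r)·0.95 = 0.96385.
This holds for months 1–75. Entering month 76 the balance is £286.07; 5% of the post-interest balance is now below £15.00, so the flat £15.00 minimum applies from here.
From month 76 a fixed £15.00 at rate r clears £286.07 in 23 more payments. Total: 75 + 23 = 98 months.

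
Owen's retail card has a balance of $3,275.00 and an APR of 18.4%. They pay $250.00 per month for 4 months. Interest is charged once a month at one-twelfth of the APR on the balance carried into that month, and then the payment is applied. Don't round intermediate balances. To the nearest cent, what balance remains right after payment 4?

$2,457.30

Monthly rate r = 18.4%/12 = 1.53333% = 0.0153333.
Each month: B ← B·(1+r) − $250.00.
Month 1: interest $50.22; balance after payment $3,075.22.
Month 2: interest $47.15; balance after payment $2,872.37.
Month 3: interest $44.04; balance after payment $2,666.41.
Month 4: interest $40.88; balance after payment $2,457.30.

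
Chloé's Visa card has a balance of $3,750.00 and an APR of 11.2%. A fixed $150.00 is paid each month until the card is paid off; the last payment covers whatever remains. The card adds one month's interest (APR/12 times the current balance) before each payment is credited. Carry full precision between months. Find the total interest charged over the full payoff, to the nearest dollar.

$540

Monthly rate r = 11.2%/12 = 0.933333% = 0.00933333.
Payoff takes n = ⌈−ln(1 − rB₀/P)/ln(1+r)⌉ = ⌈28.601⌉ = 29 payments; the last is $90.29.
Total paid = 28·$150.00 + $90.29 = $4,290.29.
Total interest = total paid − principal = $4,290.29 − $3,750.00 = $540.29.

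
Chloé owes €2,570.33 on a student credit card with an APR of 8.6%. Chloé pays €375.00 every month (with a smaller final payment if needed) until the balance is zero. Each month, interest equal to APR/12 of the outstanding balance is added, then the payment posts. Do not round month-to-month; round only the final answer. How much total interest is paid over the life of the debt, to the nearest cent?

Monthly rate r = 8.6%/12 = 0.716667% = 0.00716667.
Payoff takes n = ⌈−ln(1 − rB₀/P)/ln(1+r)⌉ = ⌈7.053⌉ = 8 payments; the last is €20.11.
Total paid = 7·€375.00 + €20.11 = €2,645.11.
Total interest = total paid − principal = €2,645.11 − €2,570.33 = €74.78.

€74.78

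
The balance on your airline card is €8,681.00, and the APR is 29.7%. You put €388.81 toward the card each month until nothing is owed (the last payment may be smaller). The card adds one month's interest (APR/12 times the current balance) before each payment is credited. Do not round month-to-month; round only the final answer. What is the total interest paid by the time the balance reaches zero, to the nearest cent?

€4,110.19

Monthly rate r = 29.7%/12 = 2.475% = 0.02475.
Payoff takes n = ⌈−ln(1 − rB₀/P)/ln(1+r)⌉ = ⌈32.897⌉ = 33 payments; the last is €349.27.
Total paid = 32·€388.81 + €349.27 = €12,791.19.
Total interest = total paid − principal = €12,791.19 − €8,681.00 = €4,110.19.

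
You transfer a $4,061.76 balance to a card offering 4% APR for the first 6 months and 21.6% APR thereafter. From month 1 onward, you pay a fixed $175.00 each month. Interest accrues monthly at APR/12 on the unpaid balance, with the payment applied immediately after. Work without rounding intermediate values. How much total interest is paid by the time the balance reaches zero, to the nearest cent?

Promo months 1–6 at r₀ = 4%/12 = 0.00333333; months 7+ at r₁ = 21.6%/12 = 0.018.
After month 6: iterate B ← B·(1+r₀) − $175.00 for 6 months → $3,084.89.
Then at r₁ with $175.00/mo: n₂ = −ln(1 − r₁·B/P)/ln(1+r₁) ≈ 21.40 → 22 more payments.
Total paid = 27·$175.00 + $69.68 = $4,794.68; interest = $4,794.68 − $4,061.76 = $732.92.

$732.92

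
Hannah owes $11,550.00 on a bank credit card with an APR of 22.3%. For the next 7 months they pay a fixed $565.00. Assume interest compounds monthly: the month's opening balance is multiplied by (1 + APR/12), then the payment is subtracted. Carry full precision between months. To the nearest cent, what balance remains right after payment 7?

$8,956.42

Monthly rate r = 22.3%/12 = 1.85833% = 0.0185833.
Each month: B ← B·(1+r) − $565.00.
Month 1: interest $214.64; balance after payment $11,199.64.
Month 2: interest $208.13; balance after payment $10,842.76.
Month 3: interest $201.49; balance after payment $10,479.26.
Month 4: interest $194.74; balance after payment $10,109.00.
Month 5: interest $187.86; balance after payment $9,731.86.
Month 6: interest $180.85; balance after payment $9,347.71.
Month 7: interest $173.71; balance after payment $8,956.42.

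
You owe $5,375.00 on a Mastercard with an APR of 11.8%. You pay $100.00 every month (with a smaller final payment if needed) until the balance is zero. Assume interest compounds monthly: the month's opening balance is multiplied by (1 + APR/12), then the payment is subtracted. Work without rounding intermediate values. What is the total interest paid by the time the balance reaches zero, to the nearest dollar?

$2,309

Monthly rate r = 11.8%/12 = 0.983333% = 0.00983333.
Payoff takes n = ⌈−ln(1 − rB₀/P)/ln(1+r)⌉ = ⌈76.842⌉ = 77 payments; the last is $84.29.
Total paid = 76·$100.00 + $84.29 = $7,684.29.
Total interest = total paid − principal = $7,684.29 − $5,375.00 = $2,309.29.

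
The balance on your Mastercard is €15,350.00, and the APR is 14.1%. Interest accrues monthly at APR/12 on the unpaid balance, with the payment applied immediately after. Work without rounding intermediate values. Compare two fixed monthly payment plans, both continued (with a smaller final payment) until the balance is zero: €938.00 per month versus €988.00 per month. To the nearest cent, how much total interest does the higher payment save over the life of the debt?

Monthly rate r = 14.1%/12 = 1.175% = 0.01175.
At €938.00/mo: n = ⌈−ln(1 − rB₀/P)/ln(1+r)⌉ = 19 payments (last €264.31); total interest = total paid − €15,350.00 = €1,798.31.
At €988.00/mo: 18 payments (last €253.46); total interest €1,699.46.
Interest saved = €1,798.31 − €1,699.46 = €98.85.

€98.85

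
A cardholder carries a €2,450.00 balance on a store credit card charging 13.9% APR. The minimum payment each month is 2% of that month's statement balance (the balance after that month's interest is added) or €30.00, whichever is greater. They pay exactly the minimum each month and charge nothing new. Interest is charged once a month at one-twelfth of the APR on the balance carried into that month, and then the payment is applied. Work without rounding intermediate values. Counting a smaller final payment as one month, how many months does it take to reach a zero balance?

Monthly rate r = 13.9%/12 = 1.15833% = 0.0115833.
While 2% of the post-interest balance exceeds €30.00, each month B ← (B·(1+r))·(1 − 0.02), i.e. B shrinks by the factor (1+r)·0.98 = 0.99135.
This holds for months 1–58. Entering month 59 the balance is €1,480.39; 2% of the post-interest balance is now below €30.00, so the flat €30.00 minimum applies from here.
From month 59 a fixed €30.00 at rate r clears €1,480.39 in 74 more payments. Total: 58 + 74 = 132 months.

132 months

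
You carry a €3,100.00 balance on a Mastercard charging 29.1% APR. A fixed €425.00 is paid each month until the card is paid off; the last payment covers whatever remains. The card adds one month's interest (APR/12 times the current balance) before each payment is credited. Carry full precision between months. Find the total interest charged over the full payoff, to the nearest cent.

Monthly rate r = 29.1%/12 = 2.425% = 0.02425.
Payoff takes n = ⌈−ln(1 − rB₀/P)/ln(1+r)⌉ = ⌈8.124⌉ = 9 payments; the last is €53.25.
Total paid = 8·€425.00 + €53.25 = €3,453.25.
Total interest = total paid − principal = €3,453.25 − €3,100.00 = €353.25.

€353.25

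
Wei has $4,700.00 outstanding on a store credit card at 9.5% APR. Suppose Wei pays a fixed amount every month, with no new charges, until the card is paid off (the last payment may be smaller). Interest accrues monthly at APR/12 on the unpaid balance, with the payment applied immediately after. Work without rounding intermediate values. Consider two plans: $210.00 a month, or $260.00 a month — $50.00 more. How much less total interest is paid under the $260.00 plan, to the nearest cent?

$101.22

Monthly rate r = 9.5%/12 = 0.791667% = 0.00791667.
At $210.00/mo: n = ⌈−ln(1 − rB₀/P)/ln(1+r)⌉ = 25 payments (last $153.80); total interest = total paid − $4,700.00 = $493.80.
At $260.00/mo: 20 payments (last $152.58); total interest $392.58.
Interest saved = $493.80 − $392.58 = $101.22.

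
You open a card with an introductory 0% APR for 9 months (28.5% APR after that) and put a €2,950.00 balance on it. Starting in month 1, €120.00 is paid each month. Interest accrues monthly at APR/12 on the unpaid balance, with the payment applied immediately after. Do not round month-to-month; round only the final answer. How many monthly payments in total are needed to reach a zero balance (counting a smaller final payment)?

Promo months 1–9 at r₀ = 0%/12 = 0; months 10+ at r₁ = 28.5%/12 = 0.02375.
After month 9 (no interest yet): B = €2,950.00 − 9·€120.00 = €1,870.00.
Then at r₁ with €120.00/mo: n₂ = −ln(1 − r₁·B/P)/ln(1+r₁) ≈ 19.69 → 20 more payments.

29 payments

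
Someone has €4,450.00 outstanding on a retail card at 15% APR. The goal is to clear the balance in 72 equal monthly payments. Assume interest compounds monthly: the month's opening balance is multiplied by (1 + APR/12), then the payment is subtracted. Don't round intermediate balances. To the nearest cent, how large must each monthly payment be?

€94.10

Monthly rate r = 15%/12 = 1.25% = 0.0125.
Level-payment amortization: P = B₀·r / (1 − (1+r)^(−n)) = 4450.00·0.0125 / (1 − 1.0125^(−72)).
Denominator 1 − (1+r)^(−72) = 0.591155929.
P = 55.625 / 0.591155929 ≈ 94.10.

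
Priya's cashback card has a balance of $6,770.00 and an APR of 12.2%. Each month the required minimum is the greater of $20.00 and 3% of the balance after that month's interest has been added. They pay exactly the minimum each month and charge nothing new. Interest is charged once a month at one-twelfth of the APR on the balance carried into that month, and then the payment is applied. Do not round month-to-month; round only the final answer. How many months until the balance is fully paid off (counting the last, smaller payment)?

Monthly rate r = 12.2%/12 = 1.01667% = 0.0101667.
While 3% of the post-interest balance exceeds $20.00, each month B ← (B·(1+r))·(1 − 0.03), i.e. B shrinks by the factor (1+r)·0.97 = 0.97986.
This holds for months 1–115. Entering month 116 the balance is $652.43; 3% of the post-interest balance is now below $20.00, so the flat $20.00 minimum applies from here.
From month 116 a fixed $20.00 at rate r clears $652.43 in 40 more payments. Total: 115 + 40 = 155 months.

155 months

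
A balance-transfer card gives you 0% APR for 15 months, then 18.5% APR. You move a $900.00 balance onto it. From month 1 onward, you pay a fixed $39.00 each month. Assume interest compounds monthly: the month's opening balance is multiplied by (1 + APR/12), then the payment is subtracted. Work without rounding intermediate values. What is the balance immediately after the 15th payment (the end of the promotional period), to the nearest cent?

Promo months 1–15 at r₀ = 0%/12 = 0; months 16+ at r₁ = 18.5%/12 = 0.0154167.
After month 15 (no interest yet): B = $900.00 − 15·$39.00 = $315.00.

$315.00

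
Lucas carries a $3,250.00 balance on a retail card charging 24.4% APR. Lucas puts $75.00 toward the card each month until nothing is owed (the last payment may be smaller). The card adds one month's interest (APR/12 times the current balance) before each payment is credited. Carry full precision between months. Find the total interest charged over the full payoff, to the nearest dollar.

Monthly rate r = 24.4%/12 = 2.03333% = 0.0203333.
Payoff takes n = ⌈−ln(1 − rB₀/P)/ln(1+r)⌉ = ⌈105.794⌉ = 106 payments; the last is $59.67.
Total paid = 105·$75.00 + $59.67 = $7,934.67.
Total interest = total paid − principal = $7,934.67 − $3,250.00 = $4,684.67.

$4,685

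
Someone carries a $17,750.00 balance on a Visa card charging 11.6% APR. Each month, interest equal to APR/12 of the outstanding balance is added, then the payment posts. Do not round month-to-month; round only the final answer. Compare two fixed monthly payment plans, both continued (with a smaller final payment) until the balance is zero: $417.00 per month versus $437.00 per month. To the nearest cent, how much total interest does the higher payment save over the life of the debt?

$328.51

Monthly rate r = 11.6%/12 = 0.966667% = 0.00966667.
At $417.00/mo: n = ⌈−ln(1 − rB₀/P)/ln(1+r)⌉ = 56 payments (last $44.20); total interest = total paid − $17,750.00 = $5,229.20.
At $437.00/mo: 52 payments (last $363.69); total interest $4,900.69.
Interest saved = $5,229.20 − $4,900.69 = $328.51.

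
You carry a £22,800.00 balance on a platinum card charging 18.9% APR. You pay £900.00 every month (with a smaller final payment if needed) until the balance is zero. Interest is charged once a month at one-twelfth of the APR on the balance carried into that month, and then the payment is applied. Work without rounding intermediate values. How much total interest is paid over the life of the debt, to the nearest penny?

Monthly rate r = 18.9%/12 = 1.575% = 0.01575.
Payoff takes n = ⌈−ln(1 − rB₀/P)/ln(1+r)⌉ = ⌈32.582⌉ = 33 payments; the last is £525.11.
Total paid = 32·£900.00 + £525.11 = £29,325.11.
Total interest = total paid − principal = £29,325.11 − £22,800.00 = £6,525.11.

£6,525.11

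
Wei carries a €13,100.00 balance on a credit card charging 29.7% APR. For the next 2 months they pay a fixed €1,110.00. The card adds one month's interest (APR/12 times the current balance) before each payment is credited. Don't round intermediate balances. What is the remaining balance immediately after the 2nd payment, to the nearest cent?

Monthly rate r = 29.7%/12 = 2.475% = 0.02475.
Each month: B ← B·(1+r) − €1,110.00.
Month 1: interest €324.22; balance after payment €12,314.23.
Month 2: interest €304.78; balance after payment €11,509.00.

€11,509.00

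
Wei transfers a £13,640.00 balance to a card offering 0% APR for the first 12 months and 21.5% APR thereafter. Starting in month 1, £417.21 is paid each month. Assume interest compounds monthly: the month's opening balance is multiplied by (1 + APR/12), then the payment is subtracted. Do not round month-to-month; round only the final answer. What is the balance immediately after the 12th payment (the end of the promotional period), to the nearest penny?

Promo months 1–12 at r₀ = 0%/12 = 0; months 13+ at r₁ = 21.5%/12 = 0.0179167.
After month 12 (no interest yet): B = £13,640.00 − 12·£417.21 = £8,633.48.

£8,633.48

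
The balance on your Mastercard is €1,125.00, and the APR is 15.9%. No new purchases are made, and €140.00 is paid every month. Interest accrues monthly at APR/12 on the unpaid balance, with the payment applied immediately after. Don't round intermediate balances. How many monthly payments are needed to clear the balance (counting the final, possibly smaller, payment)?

9 payments

Monthly rate r = 15.9%/12 = 1.325% = 0.01325.
Recurrence: B ← B·(1+r) − €140.00.
Month 1: interest €14.91; balance after payment €999.91.
Month 2: interest €13.25; balance after payment €873.16.
Closed form: n = −ln(1 − rB₀/P)/ln(1+r) = −ln(0.89353)/ln(1.01325) ≈ 8.553, so the balance reaches zero during payment 9.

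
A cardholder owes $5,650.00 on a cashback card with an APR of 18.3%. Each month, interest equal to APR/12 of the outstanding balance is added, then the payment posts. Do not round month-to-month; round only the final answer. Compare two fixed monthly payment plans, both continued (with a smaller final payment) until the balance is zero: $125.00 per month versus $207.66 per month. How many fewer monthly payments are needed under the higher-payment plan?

42 fewer payments

Monthly rate r = 18.3%/12 = 1.525% = 0.01525.
At $125.00/mo: n = ⌈−ln(1 − rB₀/P)/ln(1+r)⌉ = 78 payments (last $29.42); total interest = total paid − $5,650.00 = $4,004.42.
At $207.66/mo: 36 payments (last $86.65); total interest $1,704.75.
Payments saved = 78 − 36 = 42.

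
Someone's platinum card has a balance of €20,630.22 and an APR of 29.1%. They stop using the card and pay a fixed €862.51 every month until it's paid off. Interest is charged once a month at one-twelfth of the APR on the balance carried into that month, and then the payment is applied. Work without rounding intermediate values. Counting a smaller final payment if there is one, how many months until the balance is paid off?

37 months

Monthly rate r = 29.1%/12 = 2.425% = 0.02425.
Recurrence: B ← B·(1+r) − €862.51.
Month 1: interest €500.28; balance after payment €20,267.99.
Month 2: interest €491.50; balance after payment €19,896.98.
Closed form: n = −ln(1 − rB₀/P)/ln(1+r) = −ln(0.41997)/ln(1.02425) ≈ 36.208, so the balance reaches zero during payment 37.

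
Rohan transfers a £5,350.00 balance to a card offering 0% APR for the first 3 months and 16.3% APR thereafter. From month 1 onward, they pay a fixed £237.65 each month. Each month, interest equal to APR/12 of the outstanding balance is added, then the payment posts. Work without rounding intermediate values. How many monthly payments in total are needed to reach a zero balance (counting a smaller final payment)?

26 payments

Promo months 1–3 at r₀ = 0%/12 = 0; months 4+ at r₁ = 16.3%/12 = 0.0135833.
After month 3 (no interest yet): B = £5,350.00 − 3·£237.65 = £4,637.05.
Then at r₁ with £237.65/mo: n₂ = −ln(1 − r₁·B/P)/ln(1+r₁) ≈ 22.82 → 23 more payments.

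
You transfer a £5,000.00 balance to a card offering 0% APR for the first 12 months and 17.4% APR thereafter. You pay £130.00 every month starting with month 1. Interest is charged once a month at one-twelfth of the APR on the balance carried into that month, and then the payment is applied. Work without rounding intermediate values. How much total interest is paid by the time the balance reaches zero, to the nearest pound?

Promo months 1–12 at r₀ = 0%/12 = 0; months 13+ at r₁ = 17.4%/12 = 0.0145.
After month 12 (no interest yet): B = £5,000.00 − 12·£130.00 = £3,440.00.
Then at r₁ with £130.00/mo: n₂ = −ln(1 − r₁·B/P)/ln(1+r₁) ≈ 33.62 → 34 more payments.
Total paid = 45·£130.00 + £81.00 = £5,931.00; interest = £5,931.00 − £5,000.00 = £931.00.

£931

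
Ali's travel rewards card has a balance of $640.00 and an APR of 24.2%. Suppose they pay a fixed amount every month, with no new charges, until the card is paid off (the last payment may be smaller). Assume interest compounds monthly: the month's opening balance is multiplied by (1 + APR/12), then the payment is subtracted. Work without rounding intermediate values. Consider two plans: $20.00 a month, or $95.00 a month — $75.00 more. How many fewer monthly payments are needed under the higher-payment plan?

Monthly rate r = 24.2%/12 = 2.01667% = 0.0201667.
At $20.00/mo: n = ⌈−ln(1 − rB₀/P)/ln(1+r)⌉ = 52 payments (last $18.36); total interest = total paid − $640.00 = $398.36.
At $95.00/mo: 8 payments (last $29.98); total interest $54.98.
Payments saved = 52 − 8 = 44.

44 fewer payments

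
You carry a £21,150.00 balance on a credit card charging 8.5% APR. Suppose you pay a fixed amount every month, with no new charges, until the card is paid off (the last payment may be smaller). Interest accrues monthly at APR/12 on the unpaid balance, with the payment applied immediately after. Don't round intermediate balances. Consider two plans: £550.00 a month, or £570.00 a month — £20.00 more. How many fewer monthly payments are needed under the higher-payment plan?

2 fewer payments

Monthly rate r = 8.5%/12 = 0.708333% = 0.00708333.
At £550.00/mo: n = ⌈−ln(1 − rB₀/P)/ln(1+r)⌉ = 46 payments (last £28.04); total interest = total paid − £21,150.00 = £3,628.04.
At £570.00/mo: 44 payments (last £115.45); total interest £3,475.45.
Payments saved = 46 − 44 = 2.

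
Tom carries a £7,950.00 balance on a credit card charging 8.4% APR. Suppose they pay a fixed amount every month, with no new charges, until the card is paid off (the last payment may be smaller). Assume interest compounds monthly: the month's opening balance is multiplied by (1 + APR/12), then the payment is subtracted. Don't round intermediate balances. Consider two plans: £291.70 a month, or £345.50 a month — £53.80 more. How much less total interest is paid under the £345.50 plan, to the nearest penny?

Monthly rate r = 8.4%/12 = 0.7% = 0.007.
At £291.70/mo: n = ⌈−ln(1 − rB₀/P)/ln(1+r)⌉ = 31 payments (last £101.17); total interest = total paid − £7,950.00 = £902.17.
At £345.50/mo: 26 payments (last £61.53); total interest £749.03.
Interest saved = £902.17 − £749.03 = £153.14.

£153.14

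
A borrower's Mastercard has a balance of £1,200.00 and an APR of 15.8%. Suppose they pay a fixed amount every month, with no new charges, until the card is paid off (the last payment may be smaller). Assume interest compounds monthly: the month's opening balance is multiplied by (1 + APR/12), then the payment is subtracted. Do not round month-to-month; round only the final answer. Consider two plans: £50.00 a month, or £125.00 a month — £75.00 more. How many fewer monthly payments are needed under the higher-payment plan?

19 fewer payments

Monthly rate r = 15.8%/12 = 1.31667% = 0.0131667.
At £50.00/mo: n = ⌈−ln(1 − rB₀/P)/ln(1+r)⌉ = 30 payments (last £1.75); total interest = total paid − £1,200.00 = £251.75.
At £125.00/mo: 11 payments (last £41.51); total interest £91.51.
Payments saved = 30 − 11 = 19.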